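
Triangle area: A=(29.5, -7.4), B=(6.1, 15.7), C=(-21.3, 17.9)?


Area = |x_A(y_B-y_C) + x_B(y_C-y_A) + x_C(y_A-y_B)|/2
= |(-64.9) + 154.33 + 492.03|/2
= 581.46/2 = 290.73

290.73


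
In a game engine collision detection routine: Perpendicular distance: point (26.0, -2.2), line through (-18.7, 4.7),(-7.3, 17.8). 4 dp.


|cross product| = 664.23
|line direction| = sqrt(301.57) = 17.3658
Distance = 664.23/sqrt(301.57) = 38.2494

38.2494


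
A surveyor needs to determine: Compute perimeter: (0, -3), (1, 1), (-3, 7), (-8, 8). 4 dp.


Sides: (0, -3)->(1, 1): sqrt(17) = 4.123106, (1, 1)->(-3, 7): sqrt(52) = 7.211103, (-3, 7)->(-8, 8): sqrt(26) = 5.09902, (-8, 8)->(0, -3): sqrt(185) = 13.601471
Sum = 30.0347
Perimeter = 30.0347

30.0347


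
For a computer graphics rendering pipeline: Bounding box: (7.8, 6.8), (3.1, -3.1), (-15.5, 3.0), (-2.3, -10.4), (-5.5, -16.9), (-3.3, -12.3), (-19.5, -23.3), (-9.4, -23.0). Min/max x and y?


x range: [-19.5, 7.8]
y range: [-23.3, 6.8]
Bounding box: (-19.5,-23.3) to (7.8,6.8)

(-19.5,-23.3) to (7.8,6.8)


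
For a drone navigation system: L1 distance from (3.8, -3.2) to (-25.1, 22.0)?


|3.8-(-25.1)| + |(-3.2)-22| = 28.9 + 25.2 = 54.1

54.1


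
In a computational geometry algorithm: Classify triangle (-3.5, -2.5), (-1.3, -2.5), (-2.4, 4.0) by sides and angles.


Side lengths squared: AB^2=4.84, BC^2=43.46, CA^2=43.46
Sorted: [4.84, 43.46, 43.46]
By sides: Isosceles, By angles: Acute

Isosceles, Acute


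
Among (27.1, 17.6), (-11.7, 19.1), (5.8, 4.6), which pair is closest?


d(P0,P1) = 38.829, d(P0,P2) = 24.9538, d(P1,P2) = 22.7266
Closest: P1 and P2

Closest pair: (-11.7, 19.1) and (5.8, 4.6), distance = 22.7266


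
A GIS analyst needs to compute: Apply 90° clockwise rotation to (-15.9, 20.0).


90° CW: (x,y) -> (y, -x)
(-15.9,20) -> (20, 15.9)

(20, 15.9)


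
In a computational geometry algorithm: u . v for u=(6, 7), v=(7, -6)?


u . v = u_x*v_x + u_y*v_y = 6*7 + 7*(-6)
= 42 + (-42) = 0

0


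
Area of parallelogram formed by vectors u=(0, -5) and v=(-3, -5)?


|u x v| = |0*(-5) - (-5)*(-3)|
= |0 - 15| = 15

15


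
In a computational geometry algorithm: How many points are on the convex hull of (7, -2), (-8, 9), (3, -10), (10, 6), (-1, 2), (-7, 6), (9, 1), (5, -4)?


Convex hull vertices (CCW): (-8, 9), (-7, 6), (3, -10), (9, 1), (10, 6)
Count = 5

5


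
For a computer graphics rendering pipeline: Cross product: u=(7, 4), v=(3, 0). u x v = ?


u x v = u_x*v_y - u_y*v_x = 7*0 - 4*3
= 0 - 12 = -12

-12


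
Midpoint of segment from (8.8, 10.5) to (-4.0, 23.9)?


M = ((8.8+(-4))/2, (10.5+23.9)/2)
= (2.4, 17.2)

(2.4, 17.2)


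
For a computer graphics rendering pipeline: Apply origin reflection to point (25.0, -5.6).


Reflection over origin: (x,y) -> (-x,-y)
(25, -5.6) -> (-25, 5.6)

(-25, 5.6)


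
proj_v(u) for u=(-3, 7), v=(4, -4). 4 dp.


u.v = -40, |v| = sqrt(32) = 5.6569
Scalar projection = u.v / |v| = -40 / sqrt(32) = -7.0711

-7.0711


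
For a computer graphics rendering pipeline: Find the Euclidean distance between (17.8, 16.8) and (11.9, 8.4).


dx=-5.9, dy=-8.4
d^2 = (-5.9)^2 + (-8.4)^2 = 105.37
d = sqrt(105.37) = 10.265

10.265


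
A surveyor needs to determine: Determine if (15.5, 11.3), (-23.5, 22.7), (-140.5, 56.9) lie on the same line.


Cross product: ((-23.5)-15.5)*(56.9-11.3) - (22.7-11.3)*((-140.5)-15.5)
= 0

Yes, collinear


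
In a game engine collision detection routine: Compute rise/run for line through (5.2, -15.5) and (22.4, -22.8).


slope = (y2-y1)/(x2-x1) = ((-22.8)-(-15.5))/(22.4-5.2) = (-7.3)/17.2 = -0.4244

-0.4244


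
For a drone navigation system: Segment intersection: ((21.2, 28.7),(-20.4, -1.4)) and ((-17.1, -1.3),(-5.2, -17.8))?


Cross products: d1=988.95, d2=-55.64, d3=95.17, d4=1139.76
d1*d2 < 0 and d3*d4 < 0? no

No, they don't intersect


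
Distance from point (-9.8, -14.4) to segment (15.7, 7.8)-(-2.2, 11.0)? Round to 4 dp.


Project P onto AB: t = 1 (clamped to [0,1])
Closest point on segment: (-2.2, 11)
Distance: 26.5126

26.5126


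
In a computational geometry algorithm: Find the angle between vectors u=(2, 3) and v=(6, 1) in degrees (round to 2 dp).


u.v = 15, |u| = sqrt(13) = 3.6056, |v| = sqrt(37) = 6.0828
cos(theta) = u.v/(|u||v|) = 15/sqrt(481) = 0.683941
theta = acos(0.683941) = 46.85 degrees

46.85 degrees


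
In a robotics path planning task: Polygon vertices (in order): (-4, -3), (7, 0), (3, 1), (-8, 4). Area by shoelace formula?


Shoelace sum: ((-4)*0 - 7*(-3)) + (7*1 - 3*0) + (3*4 - (-8)*1) + ((-8)*(-3) - (-4)*4)
= 88
Area = |88|/2 = 44

44


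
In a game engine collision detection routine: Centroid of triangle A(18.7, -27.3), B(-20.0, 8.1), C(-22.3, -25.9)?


Centroid = ((x_A+x_B+x_C)/3, (y_A+y_B+y_C)/3)
= ((18.7+(-20)+(-22.3))/3, ((-27.3)+8.1+(-25.9))/3)
= (-7.8667, -15.0333)

(-7.8667, -15.0333)


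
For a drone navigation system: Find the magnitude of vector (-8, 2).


|u| = sqrt((-8)^2 + 2^2) = sqrt(68) = 8.2462

8.2462


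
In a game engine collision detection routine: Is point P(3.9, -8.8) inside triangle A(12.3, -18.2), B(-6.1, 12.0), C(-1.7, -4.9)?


Cross products: AB x AP = 80.72, BC x BP = 77.48, CA x CP = 19.88
All same sign? yes

Yes, inside


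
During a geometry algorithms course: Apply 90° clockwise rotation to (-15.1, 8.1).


90° CW: (x,y) -> (y, -x)
(-15.1,8.1) -> (8.1, 15.1)

(8.1, 15.1)


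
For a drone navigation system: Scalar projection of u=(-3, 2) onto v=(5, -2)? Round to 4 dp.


u.v = -19, |v| = sqrt(29) = 5.3852
Scalar projection = u.v / |v| = -19 / sqrt(29) = -3.5282

-3.5282


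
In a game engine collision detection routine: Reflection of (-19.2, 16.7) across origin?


Reflection over origin: (x,y) -> (-x,-y)
(-19.2, 16.7) -> (19.2, -16.7)

(19.2, -16.7)


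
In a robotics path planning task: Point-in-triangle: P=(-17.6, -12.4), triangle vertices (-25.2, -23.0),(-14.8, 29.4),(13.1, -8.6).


Cross products: AB x AP = -288, BC x BP = -1272.62, CA x CP = -296.54
All same sign? yes

Yes, inside


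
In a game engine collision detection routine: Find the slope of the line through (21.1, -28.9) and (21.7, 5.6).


slope = (y2-y1)/(x2-x1) = (5.6-(-28.9))/(21.7-21.1) = 34.5/0.6 = 57.5

57.5


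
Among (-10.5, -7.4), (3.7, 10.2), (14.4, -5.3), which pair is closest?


d(P0,P1) = 22.6142, d(P0,P2) = 24.9884, d(P1,P2) = 18.8345
Closest: P1 and P2

Closest pair: (3.7, 10.2) and (14.4, -5.3), distance = 18.8345


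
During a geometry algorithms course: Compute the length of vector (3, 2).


|u| = sqrt(3^2 + 2^2) = sqrt(13) = 3.6056

3.6056


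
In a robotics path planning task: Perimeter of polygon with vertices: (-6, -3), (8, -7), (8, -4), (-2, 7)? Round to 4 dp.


Sides: (-6, -3)->(8, -7): sqrt(212) = 14.56022, (8, -7)->(8, -4): sqrt(9) = 3, (8, -4)->(-2, 7): sqrt(221) = 14.866069, (-2, 7)->(-6, -3): sqrt(116) = 10.77033
Sum = 43.196619
Perimeter = 43.1966

43.1966


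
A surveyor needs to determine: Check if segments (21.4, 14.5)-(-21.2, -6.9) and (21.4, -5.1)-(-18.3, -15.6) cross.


Cross products: d1=-778.12, d2=-375.84, d3=834.96, d4=432.68
d1*d2 < 0 and d3*d4 < 0? no

No, they don't intersect


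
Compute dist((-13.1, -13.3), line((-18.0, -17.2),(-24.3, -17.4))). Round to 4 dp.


|cross product| = 23.59
|line direction| = sqrt(39.73) = 6.3032
Distance = 23.59/sqrt(39.73) = 3.7426

3.7426


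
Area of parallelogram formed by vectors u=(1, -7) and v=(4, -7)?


|u x v| = |1*(-7) - (-7)*4|
= |(-7) - (-28)| = 21

21


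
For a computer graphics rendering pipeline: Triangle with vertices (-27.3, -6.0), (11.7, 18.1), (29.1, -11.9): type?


Side lengths squared: AB^2=2101.81, BC^2=1202.76, CA^2=3215.77
Sorted: [1202.76, 2101.81, 3215.77]
By sides: Scalene, By angles: Acute

Scalene, Acute


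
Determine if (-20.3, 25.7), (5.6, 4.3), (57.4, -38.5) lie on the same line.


Cross product: (5.6-(-20.3))*((-38.5)-25.7) - (4.3-25.7)*(57.4-(-20.3))
= 0

Yes, collinear


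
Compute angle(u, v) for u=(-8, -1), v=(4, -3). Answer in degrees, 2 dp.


u.v = -29, |u| = sqrt(65) = 8.0623, |v| = sqrt(25) = 5
cos(theta) = u.v/(|u||v|) = -29/sqrt(1625) = -0.719401
theta = acos(-0.719401) = 136.01 degrees

136.01 degrees


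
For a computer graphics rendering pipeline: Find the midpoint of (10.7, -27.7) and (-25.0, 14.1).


M = ((10.7+(-25))/2, ((-27.7)+14.1)/2)
= (-7.15, -6.8)

(-7.15, -6.8)


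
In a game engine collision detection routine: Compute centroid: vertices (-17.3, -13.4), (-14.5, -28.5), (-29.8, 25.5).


Centroid = ((x_A+x_B+x_C)/3, (y_A+y_B+y_C)/3)
= (((-17.3)+(-14.5)+(-29.8))/3, ((-13.4)+(-28.5)+25.5)/3)
= (-20.5333, -5.4667)

(-20.5333, -5.4667)


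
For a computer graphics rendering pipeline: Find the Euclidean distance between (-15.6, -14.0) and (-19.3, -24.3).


dx=-3.7, dy=-10.3
d^2 = (-3.7)^2 + (-10.3)^2 = 119.78
d = sqrt(119.78) = 10.9444

10.9444


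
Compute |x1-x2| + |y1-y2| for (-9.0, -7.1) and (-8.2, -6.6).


|(-9)-(-8.2)| + |(-7.1)-(-6.6)| = 0.8 + 0.5 = 1.3

1.3


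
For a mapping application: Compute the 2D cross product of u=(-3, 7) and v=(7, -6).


u x v = u_x*v_y - u_y*v_x = (-3)*(-6) - 7*7
= 18 - 49 = -31

-31


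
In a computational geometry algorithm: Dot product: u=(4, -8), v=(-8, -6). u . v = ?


u . v = u_x*v_x + u_y*v_y = 4*(-8) + (-8)*(-6)
= (-32) + 48 = 16

16


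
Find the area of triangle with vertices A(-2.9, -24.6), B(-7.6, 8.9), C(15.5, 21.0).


Area = |x_A(y_B-y_C) + x_B(y_C-y_A) + x_C(y_A-y_B)|/2
= |35.09 + (-346.56) + (-519.25)|/2
= 830.72/2 = 415.36

415.36


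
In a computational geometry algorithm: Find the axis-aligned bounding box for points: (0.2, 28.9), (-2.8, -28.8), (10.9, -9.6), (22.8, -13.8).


x range: [-2.8, 22.8]
y range: [-28.8, 28.9]
Bounding box: (-2.8,-28.8) to (22.8,28.9)

(-2.8,-28.8) to (22.8,28.9)


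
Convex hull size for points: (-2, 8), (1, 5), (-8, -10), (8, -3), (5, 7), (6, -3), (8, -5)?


Convex hull vertices (CCW): (-8, -10), (8, -5), (8, -3), (5, 7), (-2, 8)
Count = 5

5


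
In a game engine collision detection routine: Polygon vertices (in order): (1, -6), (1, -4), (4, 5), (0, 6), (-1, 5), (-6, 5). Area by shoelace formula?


Shoelace sum: (1*(-4) - 1*(-6)) + (1*5 - 4*(-4)) + (4*6 - 0*5) + (0*5 - (-1)*6) + ((-1)*5 - (-6)*5) + ((-6)*(-6) - 1*5)
= 109
Area = |109|/2 = 54.5

54.5


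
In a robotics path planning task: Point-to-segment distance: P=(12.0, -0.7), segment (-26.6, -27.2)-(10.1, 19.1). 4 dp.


Project P onto AB: t = 0.7573 (clamped to [0,1])
Closest point on segment: (1.1945, 7.865)
Distance: 13.7883

13.7883


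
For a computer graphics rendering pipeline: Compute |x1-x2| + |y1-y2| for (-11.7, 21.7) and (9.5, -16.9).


|(-11.7)-9.5| + |21.7-(-16.9)| = 21.2 + 38.6 = 59.8

59.8


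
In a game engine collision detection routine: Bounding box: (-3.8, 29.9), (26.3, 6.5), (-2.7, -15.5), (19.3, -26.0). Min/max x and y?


x range: [-3.8, 26.3]
y range: [-26, 29.9]
Bounding box: (-3.8,-26) to (26.3,29.9)

(-3.8,-26) to (26.3,29.9)


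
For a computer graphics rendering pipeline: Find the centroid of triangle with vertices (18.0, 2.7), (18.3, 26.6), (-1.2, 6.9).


Centroid = ((x_A+x_B+x_C)/3, (y_A+y_B+y_C)/3)
= ((18+18.3+(-1.2))/3, (2.7+26.6+6.9)/3)
= (11.7, 12.0667)

(11.7, 12.0667)


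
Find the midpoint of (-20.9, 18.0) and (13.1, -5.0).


M = (((-20.9)+13.1)/2, (18+(-5))/2)
= (-3.9, 6.5)

(-3.9, 6.5)


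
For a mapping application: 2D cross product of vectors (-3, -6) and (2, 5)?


u x v = u_x*v_y - u_y*v_x = (-3)*5 - (-6)*2
= (-15) - (-12) = -3

-3


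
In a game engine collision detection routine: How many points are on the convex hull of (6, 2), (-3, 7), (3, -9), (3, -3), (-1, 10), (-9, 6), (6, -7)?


Convex hull vertices (CCW): (-9, 6), (3, -9), (6, -7), (6, 2), (-1, 10)
Count = 5

5


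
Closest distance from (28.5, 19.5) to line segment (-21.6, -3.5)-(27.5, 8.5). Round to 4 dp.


Project P onto AB: t = 1 (clamped to [0,1])
Closest point on segment: (27.5, 8.5)
Distance: 11.0454

11.0454


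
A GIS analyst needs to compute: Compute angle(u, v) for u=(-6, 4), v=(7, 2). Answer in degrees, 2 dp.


u.v = -34, |u| = sqrt(52) = 7.2111, |v| = sqrt(53) = 7.2801
cos(theta) = u.v/(|u||v|) = -34/sqrt(2756) = -0.647648
theta = acos(-0.647648) = 130.36 degrees

130.36 degrees


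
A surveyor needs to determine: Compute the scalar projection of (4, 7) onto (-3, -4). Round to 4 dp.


u.v = -40, |v| = sqrt(25) = 5
Scalar projection = u.v / |v| = -40 / sqrt(25) = -8

-8


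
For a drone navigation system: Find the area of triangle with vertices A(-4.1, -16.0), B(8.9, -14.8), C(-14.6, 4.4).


Area = |x_A(y_B-y_C) + x_B(y_C-y_A) + x_C(y_A-y_B)|/2
= |78.72 + 181.56 + 17.52|/2
= 277.8/2 = 138.9

138.9


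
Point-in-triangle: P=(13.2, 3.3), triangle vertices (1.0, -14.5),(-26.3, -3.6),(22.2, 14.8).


Cross products: AB x AP = -618.92, BC x BP = -392.15, CA x CP = -19.9
All same sign? yes

Yes, inside


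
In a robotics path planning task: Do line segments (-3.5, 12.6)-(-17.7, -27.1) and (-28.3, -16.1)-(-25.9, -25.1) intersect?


Cross products: d1=292.08, d2=69, d3=-577.02, d4=-353.94
d1*d2 < 0 and d3*d4 < 0? no

No, they don't intersect


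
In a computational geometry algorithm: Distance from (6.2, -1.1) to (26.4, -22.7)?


dx=20.2, dy=-21.6
d^2 = 20.2^2 + (-21.6)^2 = 874.6
d = sqrt(874.6) = 29.5736

29.5736


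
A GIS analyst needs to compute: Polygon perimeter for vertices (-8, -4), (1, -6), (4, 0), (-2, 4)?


Sides: (-8, -4)->(1, -6): sqrt(85) = 9.219544, (1, -6)->(4, 0): sqrt(45) = 6.708204, (4, 0)->(-2, 4): sqrt(52) = 7.211103, (-2, 4)->(-8, -4): sqrt(100) = 10
Sum = 33.138851
Perimeter = 33.1389

33.1389


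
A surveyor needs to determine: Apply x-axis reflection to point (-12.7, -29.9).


Reflection over x-axis: (x,y) -> (x,-y)
(-12.7, -29.9) -> (-12.7, 29.9)

(-12.7, 29.9)


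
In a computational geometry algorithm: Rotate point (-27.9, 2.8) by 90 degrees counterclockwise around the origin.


90° CCW: (x,y) -> (-y, x)
(-27.9,2.8) -> (-2.8, -27.9)

(-2.8, -27.9)


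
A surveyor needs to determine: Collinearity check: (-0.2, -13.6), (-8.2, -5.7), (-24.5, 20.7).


Cross product: ((-8.2)-(-0.2))*(20.7-(-13.6)) - ((-5.7)-(-13.6))*((-24.5)-(-0.2))
= -82.43

No, not collinear


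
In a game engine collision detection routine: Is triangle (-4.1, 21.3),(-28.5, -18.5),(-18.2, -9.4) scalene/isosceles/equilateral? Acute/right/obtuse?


Side lengths squared: AB^2=2179.4, BC^2=188.9, CA^2=1141.3
Sorted: [188.9, 1141.3, 2179.4]
By sides: Scalene, By angles: Obtuse

Scalene, Obtuse


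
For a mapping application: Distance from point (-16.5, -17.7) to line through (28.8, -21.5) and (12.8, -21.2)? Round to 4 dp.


|cross product| = 47.21
|line direction| = sqrt(256.09) = 16.0028
Distance = 47.21/sqrt(256.09) = 2.9501

2.9501


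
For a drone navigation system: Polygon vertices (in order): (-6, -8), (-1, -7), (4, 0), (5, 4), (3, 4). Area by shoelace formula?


Shoelace sum: ((-6)*(-7) - (-1)*(-8)) + ((-1)*0 - 4*(-7)) + (4*4 - 5*0) + (5*4 - 3*4) + (3*(-8) - (-6)*4)
= 86
Area = |86|/2 = 43

43


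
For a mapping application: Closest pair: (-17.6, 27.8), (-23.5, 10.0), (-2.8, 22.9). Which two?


d(P0,P1) = 18.7523, d(P0,P2) = 15.5901, d(P1,P2) = 24.3906
Closest: P0 and P2

Closest pair: (-17.6, 27.8) and (-2.8, 22.9), distance = 15.5901


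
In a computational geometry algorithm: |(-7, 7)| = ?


|u| = sqrt((-7)^2 + 7^2) = sqrt(98) = 9.8995

9.8995


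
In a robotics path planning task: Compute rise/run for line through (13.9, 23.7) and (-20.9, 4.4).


slope = (y2-y1)/(x2-x1) = (4.4-23.7)/((-20.9)-13.9) = (-19.3)/(-34.8) = 0.5546

0.5546


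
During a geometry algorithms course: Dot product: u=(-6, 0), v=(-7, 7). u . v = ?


u . v = u_x*v_x + u_y*v_y = (-6)*(-7) + 0*7
= 42 + 0 = 42

42


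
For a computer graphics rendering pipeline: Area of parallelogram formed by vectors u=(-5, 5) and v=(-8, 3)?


|u x v| = |(-5)*3 - 5*(-8)|
= |(-15) - (-40)| = 25

25


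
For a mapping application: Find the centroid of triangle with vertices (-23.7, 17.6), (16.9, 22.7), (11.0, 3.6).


Centroid = ((x_A+x_B+x_C)/3, (y_A+y_B+y_C)/3)
= (((-23.7)+16.9+11)/3, (17.6+22.7+3.6)/3)
= (1.4, 14.6333)

(1.4, 14.6333)


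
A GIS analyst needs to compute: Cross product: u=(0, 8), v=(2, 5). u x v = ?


u x v = u_x*v_y - u_y*v_x = 0*5 - 8*2
= 0 - 16 = -16

-16


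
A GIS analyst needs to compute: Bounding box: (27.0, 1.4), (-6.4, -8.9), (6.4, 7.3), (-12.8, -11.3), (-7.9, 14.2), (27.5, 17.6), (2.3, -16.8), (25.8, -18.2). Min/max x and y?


x range: [-12.8, 27.5]
y range: [-18.2, 17.6]
Bounding box: (-12.8,-18.2) to (27.5,17.6)

(-12.8,-18.2) to (27.5,17.6)


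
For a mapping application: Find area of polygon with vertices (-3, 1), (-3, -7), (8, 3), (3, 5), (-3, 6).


Shoelace sum: ((-3)*(-7) - (-3)*1) + ((-3)*3 - 8*(-7)) + (8*5 - 3*3) + (3*6 - (-3)*5) + ((-3)*1 - (-3)*6)
= 150
Area = |150|/2 = 75

75


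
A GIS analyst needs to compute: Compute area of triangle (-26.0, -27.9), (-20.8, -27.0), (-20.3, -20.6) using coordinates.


Area = |x_A(y_B-y_C) + x_B(y_C-y_A) + x_C(y_A-y_B)|/2
= |166.4 + (-151.84) + 18.27|/2
= 32.83/2 = 16.415

16.415


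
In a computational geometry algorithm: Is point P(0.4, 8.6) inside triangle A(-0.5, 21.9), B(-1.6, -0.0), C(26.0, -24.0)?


Cross products: AB x AP = 34.34, BC x BP = 285.36, CA x CP = 311.14
All same sign? yes

Yes, inside


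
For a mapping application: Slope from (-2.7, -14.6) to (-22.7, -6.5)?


slope = (y2-y1)/(x2-x1) = ((-6.5)-(-14.6))/((-22.7)-(-2.7)) = 8.1/(-20) = -0.405

-0.405


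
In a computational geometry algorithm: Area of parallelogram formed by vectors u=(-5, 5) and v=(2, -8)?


|u x v| = |(-5)*(-8) - 5*2|
= |40 - 10| = 30

30


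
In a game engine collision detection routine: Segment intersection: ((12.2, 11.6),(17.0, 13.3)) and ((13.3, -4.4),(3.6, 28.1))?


Cross products: d1=-119.45, d2=-291.94, d3=-78.67, d4=93.82
d1*d2 < 0 and d3*d4 < 0? no

No, they don't intersect


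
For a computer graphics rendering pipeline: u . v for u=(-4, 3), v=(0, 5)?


u . v = u_x*v_x + u_y*v_y = (-4)*0 + 3*5
= 0 + 15 = 15

15


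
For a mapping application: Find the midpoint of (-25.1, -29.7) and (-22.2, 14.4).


M = (((-25.1)+(-22.2))/2, ((-29.7)+14.4)/2)
= (-23.65, -7.65)

(-23.65, -7.65)


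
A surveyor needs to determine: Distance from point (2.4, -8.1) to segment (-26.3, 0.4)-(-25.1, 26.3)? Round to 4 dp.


Project P onto AB: t = 0 (clamped to [0,1])
Closest point on segment: (-26.3, 0.4)
Distance: 29.9323

29.9323


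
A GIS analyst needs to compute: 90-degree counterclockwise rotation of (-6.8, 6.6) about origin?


90° CCW: (x,y) -> (-y, x)
(-6.8,6.6) -> (-6.6, -6.8)

(-6.6, -6.8)


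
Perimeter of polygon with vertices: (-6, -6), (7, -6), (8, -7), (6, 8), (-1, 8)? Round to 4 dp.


Sides: (-6, -6)->(7, -6): sqrt(169) = 13, (7, -6)->(8, -7): sqrt(2) = 1.414214, (8, -7)->(6, 8): sqrt(229) = 15.132746, (6, 8)->(-1, 8): sqrt(49) = 7, (-1, 8)->(-6, -6): sqrt(221) = 14.866069
Sum = 51.413029
Perimeter = 51.413

51.413


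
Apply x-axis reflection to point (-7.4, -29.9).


Reflection over x-axis: (x,y) -> (x,-y)
(-7.4, -29.9) -> (-7.4, 29.9)

(-7.4, 29.9)


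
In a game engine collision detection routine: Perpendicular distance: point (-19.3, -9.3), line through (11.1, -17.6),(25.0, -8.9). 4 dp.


|cross product| = 379.85
|line direction| = sqrt(268.9) = 16.3982
Distance = 379.85/sqrt(268.9) = 23.1642

23.1642


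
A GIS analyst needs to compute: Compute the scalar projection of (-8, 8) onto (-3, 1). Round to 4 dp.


u.v = 32, |v| = sqrt(10) = 3.1623
Scalar projection = u.v / |v| = 32 / sqrt(10) = 10.1193

10.1193


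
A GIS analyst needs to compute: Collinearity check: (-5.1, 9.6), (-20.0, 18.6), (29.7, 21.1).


Cross product: ((-20)-(-5.1))*(21.1-9.6) - (18.6-9.6)*(29.7-(-5.1))
= -484.55

No, not collinear


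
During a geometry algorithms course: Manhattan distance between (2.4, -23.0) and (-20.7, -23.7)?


|2.4-(-20.7)| + |(-23)-(-23.7)| = 23.1 + 0.7 = 23.8

23.8


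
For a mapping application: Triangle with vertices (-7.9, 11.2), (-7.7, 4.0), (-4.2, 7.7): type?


Side lengths squared: AB^2=51.88, BC^2=25.94, CA^2=25.94
Sorted: [25.94, 25.94, 51.88]
By sides: Isosceles, By angles: Right

Isosceles, Right


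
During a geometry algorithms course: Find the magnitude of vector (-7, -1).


|u| = sqrt((-7)^2 + (-1)^2) = sqrt(50) = 7.0711

7.0711


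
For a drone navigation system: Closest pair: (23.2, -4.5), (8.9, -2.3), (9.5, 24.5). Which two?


d(P0,P1) = 14.4682, d(P0,P2) = 32.0732, d(P1,P2) = 26.8067
Closest: P0 and P1

Closest pair: (23.2, -4.5) and (8.9, -2.3), distance = 14.4682


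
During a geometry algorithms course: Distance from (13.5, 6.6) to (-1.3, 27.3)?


dx=-14.8, dy=20.7
d^2 = (-14.8)^2 + 20.7^2 = 647.53
d = sqrt(647.53) = 25.4466

25.4466


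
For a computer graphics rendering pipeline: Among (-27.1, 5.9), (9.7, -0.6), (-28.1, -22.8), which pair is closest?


d(P0,P1) = 37.3696, d(P0,P2) = 28.7174, d(P1,P2) = 43.837
Closest: P0 and P2

Closest pair: (-27.1, 5.9) and (-28.1, -22.8), distance = 28.7174


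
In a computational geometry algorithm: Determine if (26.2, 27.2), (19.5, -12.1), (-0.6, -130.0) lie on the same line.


Cross product: (19.5-26.2)*((-130)-27.2) - ((-12.1)-27.2)*((-0.6)-26.2)
= 0

Yes, collinear


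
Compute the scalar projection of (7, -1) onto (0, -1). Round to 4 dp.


u.v = 1, |v| = sqrt(1) = 1
Scalar projection = u.v / |v| = 1 / sqrt(1) = 1

1


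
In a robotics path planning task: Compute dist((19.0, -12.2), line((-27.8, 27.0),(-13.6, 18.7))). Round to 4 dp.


|cross product| = 168.2
|line direction| = sqrt(270.53) = 16.4478
Distance = 168.2/sqrt(270.53) = 10.2263

10.2263


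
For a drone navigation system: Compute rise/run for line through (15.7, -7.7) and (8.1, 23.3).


slope = (y2-y1)/(x2-x1) = (23.3-(-7.7))/(8.1-15.7) = 31/(-7.6) = -4.0789

-4.0789


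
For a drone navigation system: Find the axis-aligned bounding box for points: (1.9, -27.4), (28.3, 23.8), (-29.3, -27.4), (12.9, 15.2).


x range: [-29.3, 28.3]
y range: [-27.4, 23.8]
Bounding box: (-29.3,-27.4) to (28.3,23.8)

(-29.3,-27.4) to (28.3,23.8)


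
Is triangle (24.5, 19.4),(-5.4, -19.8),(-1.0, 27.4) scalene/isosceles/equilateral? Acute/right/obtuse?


Side lengths squared: AB^2=2430.65, BC^2=2247.2, CA^2=714.25
Sorted: [714.25, 2247.2, 2430.65]
By sides: Scalene, By angles: Acute

Scalene, Acute


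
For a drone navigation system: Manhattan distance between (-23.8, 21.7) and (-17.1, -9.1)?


|(-23.8)-(-17.1)| + |21.7-(-9.1)| = 6.7 + 30.8 = 37.5

37.5


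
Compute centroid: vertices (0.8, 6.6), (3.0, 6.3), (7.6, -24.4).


Centroid = ((x_A+x_B+x_C)/3, (y_A+y_B+y_C)/3)
= ((0.8+3+7.6)/3, (6.6+6.3+(-24.4))/3)
= (3.8, -3.8333)

(3.8, -3.8333)


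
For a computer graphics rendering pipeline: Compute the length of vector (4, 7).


|u| = sqrt(4^2 + 7^2) = sqrt(65) = 8.0623

8.0623


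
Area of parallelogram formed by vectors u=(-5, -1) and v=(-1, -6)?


|u x v| = |(-5)*(-6) - (-1)*(-1)|
= |30 - 1| = 29

29


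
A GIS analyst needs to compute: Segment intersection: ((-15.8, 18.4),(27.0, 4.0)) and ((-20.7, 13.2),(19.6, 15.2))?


Cross products: d1=199.76, d2=-466.16, d3=-293.12, d4=372.8
d1*d2 < 0 and d3*d4 < 0? yes

Yes, they intersect


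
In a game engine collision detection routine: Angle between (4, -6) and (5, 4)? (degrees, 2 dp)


u.v = -4, |u| = sqrt(52) = 7.2111, |v| = sqrt(41) = 6.4031
cos(theta) = u.v/(|u||v|) = -4/sqrt(2132) = -0.08663
theta = acos(-0.08663) = 94.97 degrees

94.97 degrees


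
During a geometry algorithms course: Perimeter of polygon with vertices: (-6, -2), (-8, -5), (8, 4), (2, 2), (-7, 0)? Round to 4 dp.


Sides: (-6, -2)->(-8, -5): sqrt(13) = 3.605551, (-8, -5)->(8, 4): sqrt(337) = 18.35756, (8, 4)->(2, 2): sqrt(40) = 6.324555, (2, 2)->(-7, 0): sqrt(85) = 9.219544, (-7, 0)->(-6, -2): sqrt(5) = 2.236068
Sum = 39.743278
Perimeter = 39.7433

39.7433


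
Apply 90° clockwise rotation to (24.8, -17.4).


90° CW: (x,y) -> (y, -x)
(24.8,-17.4) -> (-17.4, -24.8)

(-17.4, -24.8)


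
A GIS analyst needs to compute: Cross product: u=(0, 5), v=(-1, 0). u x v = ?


u x v = u_x*v_y - u_y*v_x = 0*0 - 5*(-1)
= 0 - (-5) = 5

5


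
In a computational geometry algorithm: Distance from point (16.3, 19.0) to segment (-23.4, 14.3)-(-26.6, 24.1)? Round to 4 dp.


Project P onto AB: t = 0 (clamped to [0,1])
Closest point on segment: (-23.4, 14.3)
Distance: 39.9772

39.9772


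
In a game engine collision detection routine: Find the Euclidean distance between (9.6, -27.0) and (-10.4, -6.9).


dx=-20, dy=20.1
d^2 = (-20)^2 + 20.1^2 = 804.01
d = sqrt(804.01) = 28.3551

28.3551


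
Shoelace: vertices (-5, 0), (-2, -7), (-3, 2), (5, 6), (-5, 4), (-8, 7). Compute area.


Shoelace sum: ((-5)*(-7) - (-2)*0) + ((-2)*2 - (-3)*(-7)) + ((-3)*6 - 5*2) + (5*4 - (-5)*6) + ((-5)*7 - (-8)*4) + ((-8)*0 - (-5)*7)
= 64
Area = |64|/2 = 32

32


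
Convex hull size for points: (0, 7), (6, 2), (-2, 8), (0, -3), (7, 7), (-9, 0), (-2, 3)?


Convex hull vertices (CCW): (-9, 0), (0, -3), (6, 2), (7, 7), (-2, 8)
Count = 5

5


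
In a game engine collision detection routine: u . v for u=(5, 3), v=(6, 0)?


u . v = u_x*v_x + u_y*v_y = 5*6 + 3*0
= 30 + 0 = 30

30


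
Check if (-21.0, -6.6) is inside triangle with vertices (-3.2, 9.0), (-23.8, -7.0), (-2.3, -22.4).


Cross products: AB x AP = 36.56, BC x BP = 51.72, CA x CP = 572.96
All same sign? yes

Yes, inside


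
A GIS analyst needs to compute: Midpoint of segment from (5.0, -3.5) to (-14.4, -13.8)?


M = ((5+(-14.4))/2, ((-3.5)+(-13.8))/2)
= (-4.7, -8.65)

(-4.7, -8.65)


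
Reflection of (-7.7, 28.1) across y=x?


Reflection over y=x: (x,y) -> (y,x)
(-7.7, 28.1) -> (28.1, -7.7)

(28.1, -7.7)


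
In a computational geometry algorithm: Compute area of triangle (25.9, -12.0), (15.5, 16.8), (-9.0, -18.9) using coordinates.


Area = |x_A(y_B-y_C) + x_B(y_C-y_A) + x_C(y_A-y_B)|/2
= |924.63 + (-106.95) + 259.2|/2
= 1076.88/2 = 538.44

538.44


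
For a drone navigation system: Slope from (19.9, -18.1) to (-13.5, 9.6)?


slope = (y2-y1)/(x2-x1) = (9.6-(-18.1))/((-13.5)-19.9) = 27.7/(-33.4) = -0.8293

-0.8293


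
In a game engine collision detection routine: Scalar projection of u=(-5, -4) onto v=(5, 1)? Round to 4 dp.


u.v = -29, |v| = sqrt(26) = 5.099
Scalar projection = u.v / |v| = -29 / sqrt(26) = -5.6874

-5.6874


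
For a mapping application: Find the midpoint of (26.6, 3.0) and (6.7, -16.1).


M = ((26.6+6.7)/2, (3+(-16.1))/2)
= (16.65, -6.55)

(16.65, -6.55)


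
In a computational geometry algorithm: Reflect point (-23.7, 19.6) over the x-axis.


Reflection over x-axis: (x,y) -> (x,-y)
(-23.7, 19.6) -> (-23.7, -19.6)

(-23.7, -19.6)


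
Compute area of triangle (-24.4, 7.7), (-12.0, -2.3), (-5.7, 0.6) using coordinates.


Area = |x_A(y_B-y_C) + x_B(y_C-y_A) + x_C(y_A-y_B)|/2
= |70.76 + 85.2 + (-57)|/2
= 98.96/2 = 49.48

49.48


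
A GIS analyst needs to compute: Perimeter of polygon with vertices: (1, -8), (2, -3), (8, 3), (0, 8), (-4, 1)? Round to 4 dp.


Sides: (1, -8)->(2, -3): sqrt(26) = 5.09902, (2, -3)->(8, 3): sqrt(72) = 8.485281, (8, 3)->(0, 8): sqrt(89) = 9.433981, (0, 8)->(-4, 1): sqrt(65) = 8.062258, (-4, 1)->(1, -8): sqrt(106) = 10.29563
Sum = 41.37617
Perimeter = 41.3762

41.3762


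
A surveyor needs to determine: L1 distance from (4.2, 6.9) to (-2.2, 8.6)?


|4.2-(-2.2)| + |6.9-8.6| = 6.4 + 1.7 = 8.1

8.1


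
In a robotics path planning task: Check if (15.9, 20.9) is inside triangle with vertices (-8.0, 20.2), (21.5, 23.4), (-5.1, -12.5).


Cross products: AB x AP = -55.83, BC x BP = -134.54, CA x CP = -783.56
All same sign? yes

Yes, inside


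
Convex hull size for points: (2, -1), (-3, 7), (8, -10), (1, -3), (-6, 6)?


Convex hull vertices (CCW): (-6, 6), (1, -3), (8, -10), (-3, 7)
Count = 4

4


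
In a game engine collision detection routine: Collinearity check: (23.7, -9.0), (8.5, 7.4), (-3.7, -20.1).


Cross product: (8.5-23.7)*((-20.1)-(-9)) - (7.4-(-9))*((-3.7)-23.7)
= 618.08

No, not collinear


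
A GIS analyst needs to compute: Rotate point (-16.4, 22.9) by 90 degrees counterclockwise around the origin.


90° CCW: (x,y) -> (-y, x)
(-16.4,22.9) -> (-22.9, -16.4)

(-22.9, -16.4)


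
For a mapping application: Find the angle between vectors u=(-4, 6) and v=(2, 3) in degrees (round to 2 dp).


u.v = 10, |u| = sqrt(52) = 7.2111, |v| = sqrt(13) = 3.6056
cos(theta) = u.v/(|u||v|) = 10/sqrt(676) = 0.384615
theta = acos(0.384615) = 67.38 degrees

67.38 degrees


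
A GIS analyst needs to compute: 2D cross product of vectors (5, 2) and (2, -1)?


u x v = u_x*v_y - u_y*v_x = 5*(-1) - 2*2
= (-5) - 4 = -9

-9


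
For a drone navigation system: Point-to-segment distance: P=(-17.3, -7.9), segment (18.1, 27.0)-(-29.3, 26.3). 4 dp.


Project P onto AB: t = 0.7575 (clamped to [0,1])
Closest point on segment: (-17.8076, 26.4697)
Distance: 34.3735

34.3735


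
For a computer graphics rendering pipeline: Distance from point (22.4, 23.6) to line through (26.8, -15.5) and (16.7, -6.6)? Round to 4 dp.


|cross product| = 355.75
|line direction| = sqrt(181.22) = 13.4618
Distance = 355.75/sqrt(181.22) = 26.4266

26.4266


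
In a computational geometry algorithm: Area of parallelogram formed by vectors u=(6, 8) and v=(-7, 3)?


|u x v| = |6*3 - 8*(-7)|
= |18 - (-56)| = 74

74


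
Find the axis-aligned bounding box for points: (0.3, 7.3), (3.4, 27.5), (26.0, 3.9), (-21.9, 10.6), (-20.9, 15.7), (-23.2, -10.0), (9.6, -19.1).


x range: [-23.2, 26]
y range: [-19.1, 27.5]
Bounding box: (-23.2,-19.1) to (26,27.5)

(-23.2,-19.1) to (26,27.5)


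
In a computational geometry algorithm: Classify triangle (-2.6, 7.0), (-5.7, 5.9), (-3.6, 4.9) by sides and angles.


Side lengths squared: AB^2=10.82, BC^2=5.41, CA^2=5.41
Sorted: [5.41, 5.41, 10.82]
By sides: Isosceles, By angles: Right

Isosceles, Right


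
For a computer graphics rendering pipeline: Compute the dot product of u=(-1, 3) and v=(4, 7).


u . v = u_x*v_x + u_y*v_y = (-1)*4 + 3*7
= (-4) + 21 = 17

17


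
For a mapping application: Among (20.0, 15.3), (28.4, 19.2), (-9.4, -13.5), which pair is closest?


d(P0,P1) = 9.2612, d(P0,P2) = 41.1558, d(P1,P2) = 49.9813
Closest: P0 and P1

Closest pair: (20.0, 15.3) and (28.4, 19.2), distance = 9.2612


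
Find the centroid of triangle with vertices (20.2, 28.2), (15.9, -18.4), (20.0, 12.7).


Centroid = ((x_A+x_B+x_C)/3, (y_A+y_B+y_C)/3)
= ((20.2+15.9+20)/3, (28.2+(-18.4)+12.7)/3)
= (18.7, 7.5)

(18.7, 7.5)


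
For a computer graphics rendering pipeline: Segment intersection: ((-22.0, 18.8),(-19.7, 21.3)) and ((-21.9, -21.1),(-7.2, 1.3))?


Cross products: d1=588.77, d2=574, d3=-92.02, d4=-77.25
d1*d2 < 0 and d3*d4 < 0? no

No, they don't intersect


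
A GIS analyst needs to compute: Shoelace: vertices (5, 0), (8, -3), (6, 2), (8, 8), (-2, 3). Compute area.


Shoelace sum: (5*(-3) - 8*0) + (8*2 - 6*(-3)) + (6*8 - 8*2) + (8*3 - (-2)*8) + ((-2)*0 - 5*3)
= 76
Area = |76|/2 = 38

38


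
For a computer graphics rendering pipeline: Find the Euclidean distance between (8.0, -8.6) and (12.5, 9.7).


dx=4.5, dy=18.3
d^2 = 4.5^2 + 18.3^2 = 355.14
d = sqrt(355.14) = 18.8452

18.8452


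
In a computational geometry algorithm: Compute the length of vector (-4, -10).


|u| = sqrt((-4)^2 + (-10)^2) = sqrt(116) = 10.7703

10.7703


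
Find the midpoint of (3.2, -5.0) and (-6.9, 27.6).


M = ((3.2+(-6.9))/2, ((-5)+27.6)/2)
= (-1.85, 11.3)

(-1.85, 11.3)


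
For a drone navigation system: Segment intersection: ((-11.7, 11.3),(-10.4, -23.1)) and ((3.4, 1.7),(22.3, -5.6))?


Cross products: d1=71.21, d2=-569.46, d3=506.96, d4=1147.63
d1*d2 < 0 and d3*d4 < 0? no

No, they don't intersect


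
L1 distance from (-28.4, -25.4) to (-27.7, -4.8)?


|(-28.4)-(-27.7)| + |(-25.4)-(-4.8)| = 0.7 + 20.6 = 21.3

21.3


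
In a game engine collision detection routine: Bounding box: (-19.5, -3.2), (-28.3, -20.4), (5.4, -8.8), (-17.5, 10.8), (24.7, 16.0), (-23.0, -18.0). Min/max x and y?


x range: [-28.3, 24.7]
y range: [-20.4, 16]
Bounding box: (-28.3,-20.4) to (24.7,16)

(-28.3,-20.4) to (24.7,16)


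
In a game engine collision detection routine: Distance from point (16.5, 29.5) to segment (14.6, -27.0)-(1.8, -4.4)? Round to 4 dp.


Project P onto AB: t = 1 (clamped to [0,1])
Closest point on segment: (1.8, -4.4)
Distance: 36.95

36.95


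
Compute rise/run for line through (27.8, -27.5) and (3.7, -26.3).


slope = (y2-y1)/(x2-x1) = ((-26.3)-(-27.5))/(3.7-27.8) = 1.2/(-24.1) = -0.0498

-0.0498


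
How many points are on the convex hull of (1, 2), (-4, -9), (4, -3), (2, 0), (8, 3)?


Convex hull vertices (CCW): (-4, -9), (4, -3), (8, 3), (1, 2)
Count = 4

4


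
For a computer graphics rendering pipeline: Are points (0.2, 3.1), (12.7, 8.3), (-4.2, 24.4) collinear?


Cross product: (12.7-0.2)*(24.4-3.1) - (8.3-3.1)*((-4.2)-0.2)
= 289.13

No, not collinear


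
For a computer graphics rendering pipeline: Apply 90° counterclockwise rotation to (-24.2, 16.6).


90° CCW: (x,y) -> (-y, x)
(-24.2,16.6) -> (-16.6, -24.2)

(-16.6, -24.2)


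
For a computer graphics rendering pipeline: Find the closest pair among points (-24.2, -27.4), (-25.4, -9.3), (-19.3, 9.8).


d(P0,P1) = 18.1397, d(P0,P2) = 37.5213, d(P1,P2) = 20.0504
Closest: P0 and P1

Closest pair: (-24.2, -27.4) and (-25.4, -9.3), distance = 18.1397


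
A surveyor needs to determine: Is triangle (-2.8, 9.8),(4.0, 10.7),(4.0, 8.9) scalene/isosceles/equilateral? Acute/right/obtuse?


Side lengths squared: AB^2=47.05, BC^2=3.24, CA^2=47.05
Sorted: [3.24, 47.05, 47.05]
By sides: Isosceles, By angles: Acute

Isosceles, Acute


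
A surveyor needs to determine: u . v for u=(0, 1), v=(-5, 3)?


u . v = u_x*v_x + u_y*v_y = 0*(-5) + 1*3
= 0 + 3 = 3

3


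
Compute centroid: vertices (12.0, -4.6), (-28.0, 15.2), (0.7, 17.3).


Centroid = ((x_A+x_B+x_C)/3, (y_A+y_B+y_C)/3)
= ((12+(-28)+0.7)/3, ((-4.6)+15.2+17.3)/3)
= (-5.1, 9.3)

(-5.1, 9.3)


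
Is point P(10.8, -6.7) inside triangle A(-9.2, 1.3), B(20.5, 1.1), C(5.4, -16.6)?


Cross products: AB x AP = -233.6, BC x BP = -53.91, CA x CP = -241.2
All same sign? yes

Yes, inside


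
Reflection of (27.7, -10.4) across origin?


Reflection over origin: (x,y) -> (-x,-y)
(27.7, -10.4) -> (-27.7, 10.4)

(-27.7, 10.4)


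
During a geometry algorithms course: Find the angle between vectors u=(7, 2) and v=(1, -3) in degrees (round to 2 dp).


u.v = 1, |u| = sqrt(53) = 7.2801, |v| = sqrt(10) = 3.1623
cos(theta) = u.v/(|u||v|) = 1/sqrt(530) = 0.043437
theta = acos(0.043437) = 87.51 degrees

87.51 degrees


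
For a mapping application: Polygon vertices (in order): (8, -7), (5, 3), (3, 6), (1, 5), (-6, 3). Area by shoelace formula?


Shoelace sum: (8*3 - 5*(-7)) + (5*6 - 3*3) + (3*5 - 1*6) + (1*3 - (-6)*5) + ((-6)*(-7) - 8*3)
= 140
Area = |140|/2 = 70

70


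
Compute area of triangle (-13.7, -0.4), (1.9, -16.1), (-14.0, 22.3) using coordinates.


Area = |x_A(y_B-y_C) + x_B(y_C-y_A) + x_C(y_A-y_B)|/2
= |526.08 + 43.13 + (-219.8)|/2
= 349.41/2 = 174.705

174.705


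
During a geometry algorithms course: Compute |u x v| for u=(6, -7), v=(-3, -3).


|u x v| = |6*(-3) - (-7)*(-3)|
= |(-18) - 21| = 39

39


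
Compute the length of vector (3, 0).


|u| = sqrt(3^2 + 0^2) = sqrt(9) = 3

3


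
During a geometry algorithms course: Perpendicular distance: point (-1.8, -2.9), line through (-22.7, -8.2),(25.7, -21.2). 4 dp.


|cross product| = 528.22
|line direction| = sqrt(2511.56) = 50.1155
Distance = 528.22/sqrt(2511.56) = 10.5401

10.5401


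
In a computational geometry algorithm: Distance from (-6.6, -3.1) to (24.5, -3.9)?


dx=31.1, dy=-0.8
d^2 = 31.1^2 + (-0.8)^2 = 967.85
d = sqrt(967.85) = 31.1103

31.1103


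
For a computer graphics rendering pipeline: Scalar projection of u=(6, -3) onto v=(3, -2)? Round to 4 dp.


u.v = 24, |v| = sqrt(13) = 3.6056
Scalar projection = u.v / |v| = 24 / sqrt(13) = 6.6564

6.6564


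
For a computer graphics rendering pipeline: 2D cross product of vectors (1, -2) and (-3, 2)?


u x v = u_x*v_y - u_y*v_x = 1*2 - (-2)*(-3)
= 2 - 6 = -4

-4


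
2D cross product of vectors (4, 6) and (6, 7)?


u x v = u_x*v_y - u_y*v_x = 4*7 - 6*6
= 28 - 36 = -8

-8


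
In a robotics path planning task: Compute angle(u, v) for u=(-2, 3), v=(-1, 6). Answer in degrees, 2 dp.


u.v = 20, |u| = sqrt(13) = 3.6056, |v| = sqrt(37) = 6.0828
cos(theta) = u.v/(|u||v|) = 20/sqrt(481) = 0.911922
theta = acos(0.911922) = 24.23 degrees

24.23 degrees


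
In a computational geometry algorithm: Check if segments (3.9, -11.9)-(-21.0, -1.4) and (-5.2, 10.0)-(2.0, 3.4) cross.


Cross products: d1=-97.62, d2=-186.36, d3=-449.76, d4=-361.02
d1*d2 < 0 and d3*d4 < 0? no

No, they don't intersect


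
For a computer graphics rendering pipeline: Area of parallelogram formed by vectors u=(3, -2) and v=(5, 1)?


|u x v| = |3*1 - (-2)*5|
= |3 - (-10)| = 13

13


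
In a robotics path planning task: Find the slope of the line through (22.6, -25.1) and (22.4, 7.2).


slope = (y2-y1)/(x2-x1) = (7.2-(-25.1))/(22.4-22.6) = 32.3/(-0.2) = -161.5

-161.5


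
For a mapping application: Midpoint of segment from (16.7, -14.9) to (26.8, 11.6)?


M = ((16.7+26.8)/2, ((-14.9)+11.6)/2)
= (21.75, -1.65)

(21.75, -1.65)


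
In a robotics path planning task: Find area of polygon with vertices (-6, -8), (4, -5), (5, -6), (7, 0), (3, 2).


Shoelace sum: ((-6)*(-5) - 4*(-8)) + (4*(-6) - 5*(-5)) + (5*0 - 7*(-6)) + (7*2 - 3*0) + (3*(-8) - (-6)*2)
= 107
Area = |107|/2 = 53.5

53.5


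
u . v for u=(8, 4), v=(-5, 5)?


u . v = u_x*v_x + u_y*v_y = 8*(-5) + 4*5
= (-40) + 20 = -20

-20


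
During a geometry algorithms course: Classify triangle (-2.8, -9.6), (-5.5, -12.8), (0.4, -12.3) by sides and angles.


Side lengths squared: AB^2=17.53, BC^2=35.06, CA^2=17.53
Sorted: [17.53, 17.53, 35.06]
By sides: Isosceles, By angles: Right

Isosceles, Right


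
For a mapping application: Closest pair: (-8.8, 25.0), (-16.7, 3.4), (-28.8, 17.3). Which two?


d(P0,P1) = 22.9993, d(P0,P2) = 21.4311, d(P1,P2) = 18.4288
Closest: P1 and P2

Closest pair: (-16.7, 3.4) and (-28.8, 17.3), distance = 18.4288


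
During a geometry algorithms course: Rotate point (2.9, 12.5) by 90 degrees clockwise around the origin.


90° CW: (x,y) -> (y, -x)
(2.9,12.5) -> (12.5, -2.9)

(12.5, -2.9)


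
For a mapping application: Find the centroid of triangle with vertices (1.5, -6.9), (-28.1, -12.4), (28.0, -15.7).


Centroid = ((x_A+x_B+x_C)/3, (y_A+y_B+y_C)/3)
= ((1.5+(-28.1)+28)/3, ((-6.9)+(-12.4)+(-15.7))/3)
= (0.4667, -11.6667)

(0.4667, -11.6667)


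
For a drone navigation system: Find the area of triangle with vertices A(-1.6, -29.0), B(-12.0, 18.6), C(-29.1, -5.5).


Area = |x_A(y_B-y_C) + x_B(y_C-y_A) + x_C(y_A-y_B)|/2
= |(-38.56) + (-282) + 1385.16|/2
= 1064.6/2 = 532.3

532.3


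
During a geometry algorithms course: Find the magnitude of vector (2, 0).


|u| = sqrt(2^2 + 0^2) = sqrt(4) = 2

2


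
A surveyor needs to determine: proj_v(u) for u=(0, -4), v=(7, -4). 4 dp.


u.v = 16, |v| = sqrt(65) = 8.0623
Scalar projection = u.v / |v| = 16 / sqrt(65) = 1.9846

1.9846
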